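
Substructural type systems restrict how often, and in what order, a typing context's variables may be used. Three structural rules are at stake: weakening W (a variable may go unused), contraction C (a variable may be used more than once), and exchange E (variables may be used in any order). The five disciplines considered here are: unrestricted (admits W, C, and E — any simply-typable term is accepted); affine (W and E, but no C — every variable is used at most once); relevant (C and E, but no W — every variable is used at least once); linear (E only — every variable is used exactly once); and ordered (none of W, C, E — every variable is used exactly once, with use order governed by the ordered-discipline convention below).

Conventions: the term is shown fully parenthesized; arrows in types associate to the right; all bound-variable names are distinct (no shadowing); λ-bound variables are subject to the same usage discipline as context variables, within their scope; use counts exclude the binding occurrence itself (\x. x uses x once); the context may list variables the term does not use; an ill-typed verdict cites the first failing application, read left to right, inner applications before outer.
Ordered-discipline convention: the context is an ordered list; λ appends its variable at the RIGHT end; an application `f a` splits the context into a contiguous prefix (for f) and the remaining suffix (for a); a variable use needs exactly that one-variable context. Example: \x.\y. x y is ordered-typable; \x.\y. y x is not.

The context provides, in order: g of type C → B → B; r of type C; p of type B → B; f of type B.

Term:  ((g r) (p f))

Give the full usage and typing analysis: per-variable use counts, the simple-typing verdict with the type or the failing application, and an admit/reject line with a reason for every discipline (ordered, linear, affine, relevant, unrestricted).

use counts: g=1; r=1; p=1; f=1
left-to-right use order: g, r, p, f
typing: well-typed at B
ordered: ✓, one use each (g, r, p, f); ordered split holds
linear: ✓, g, r, p, f: one use apiece
affine: ✓, none of g, r, p, f used more than once
relevant: ✓, at least one use each (g, r, p, f)
unrestricted: ✓, simply typable at B; W, C, E all held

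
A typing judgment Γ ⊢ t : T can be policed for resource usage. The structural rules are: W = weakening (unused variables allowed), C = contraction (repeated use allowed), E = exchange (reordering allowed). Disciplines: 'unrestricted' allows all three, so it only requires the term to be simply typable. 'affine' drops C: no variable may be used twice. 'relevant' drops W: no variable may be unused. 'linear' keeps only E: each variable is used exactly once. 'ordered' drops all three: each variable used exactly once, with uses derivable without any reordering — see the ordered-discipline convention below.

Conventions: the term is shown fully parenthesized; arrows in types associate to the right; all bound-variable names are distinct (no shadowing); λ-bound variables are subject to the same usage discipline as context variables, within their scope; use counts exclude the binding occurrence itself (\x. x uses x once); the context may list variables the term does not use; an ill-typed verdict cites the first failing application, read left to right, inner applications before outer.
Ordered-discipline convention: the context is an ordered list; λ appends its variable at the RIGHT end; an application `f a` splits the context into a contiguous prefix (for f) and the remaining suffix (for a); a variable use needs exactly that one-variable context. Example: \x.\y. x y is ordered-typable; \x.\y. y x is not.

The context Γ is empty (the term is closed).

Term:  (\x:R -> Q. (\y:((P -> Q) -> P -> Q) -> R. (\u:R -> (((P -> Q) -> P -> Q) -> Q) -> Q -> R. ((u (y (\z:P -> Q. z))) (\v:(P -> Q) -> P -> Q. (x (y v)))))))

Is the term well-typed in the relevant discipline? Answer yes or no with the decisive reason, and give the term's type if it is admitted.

yes — none of x, y, u, z, v goes unused; term : (R -> Q) -> (((P -> Q) -> P -> Q) -> R) -> (R -> (((P -> Q) -> P -> Q) -> Q) -> Q -> R) -> Q -> R
use counts: x (bound): 1×; y (bound): 2×; u (bound): 1×; z (bound): 1×; v (bound): 1×
use order (left to right): u, y, z, x, y, v
typing: well-typed at (R -> Q) -> (((P -> Q) -> P -> Q) -> R) -> (R -> (((P -> Q) -> P -> Q) -> Q) -> Q -> R) -> Q -> R
across the five disciplines: ordered ✗ | linear ✗ | affine ✗ | relevant ✓ | unrestricted ✓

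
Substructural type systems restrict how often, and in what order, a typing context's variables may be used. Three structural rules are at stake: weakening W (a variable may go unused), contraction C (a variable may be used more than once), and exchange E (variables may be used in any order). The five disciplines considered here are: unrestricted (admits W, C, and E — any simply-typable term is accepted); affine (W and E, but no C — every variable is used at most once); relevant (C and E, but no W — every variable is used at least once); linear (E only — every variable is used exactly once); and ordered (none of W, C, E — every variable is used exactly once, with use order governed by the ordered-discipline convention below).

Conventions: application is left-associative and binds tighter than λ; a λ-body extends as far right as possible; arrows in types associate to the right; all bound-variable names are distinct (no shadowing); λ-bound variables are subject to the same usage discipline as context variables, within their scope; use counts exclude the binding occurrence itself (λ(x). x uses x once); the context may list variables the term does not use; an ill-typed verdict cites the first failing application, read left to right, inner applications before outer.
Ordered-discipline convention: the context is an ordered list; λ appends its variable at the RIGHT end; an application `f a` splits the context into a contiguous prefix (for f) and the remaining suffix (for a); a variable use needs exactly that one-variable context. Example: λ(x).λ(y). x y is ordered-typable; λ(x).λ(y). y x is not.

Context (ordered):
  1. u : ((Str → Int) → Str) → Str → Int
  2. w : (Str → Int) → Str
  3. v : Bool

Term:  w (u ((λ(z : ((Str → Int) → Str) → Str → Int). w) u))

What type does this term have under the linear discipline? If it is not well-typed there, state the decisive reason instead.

not well-typed under linear — uses contraction: u ×2, w ×2; v, z left unused
variable uses: u=2; w=2; v=0; z (λ-bound)=0
use order (left to right): w, u, w, u
typing: well-typed at Str
per-discipline verdicts: ordered ✗ | linear ✗ | affine ✗ | relevant ✗ | unrestricted ✓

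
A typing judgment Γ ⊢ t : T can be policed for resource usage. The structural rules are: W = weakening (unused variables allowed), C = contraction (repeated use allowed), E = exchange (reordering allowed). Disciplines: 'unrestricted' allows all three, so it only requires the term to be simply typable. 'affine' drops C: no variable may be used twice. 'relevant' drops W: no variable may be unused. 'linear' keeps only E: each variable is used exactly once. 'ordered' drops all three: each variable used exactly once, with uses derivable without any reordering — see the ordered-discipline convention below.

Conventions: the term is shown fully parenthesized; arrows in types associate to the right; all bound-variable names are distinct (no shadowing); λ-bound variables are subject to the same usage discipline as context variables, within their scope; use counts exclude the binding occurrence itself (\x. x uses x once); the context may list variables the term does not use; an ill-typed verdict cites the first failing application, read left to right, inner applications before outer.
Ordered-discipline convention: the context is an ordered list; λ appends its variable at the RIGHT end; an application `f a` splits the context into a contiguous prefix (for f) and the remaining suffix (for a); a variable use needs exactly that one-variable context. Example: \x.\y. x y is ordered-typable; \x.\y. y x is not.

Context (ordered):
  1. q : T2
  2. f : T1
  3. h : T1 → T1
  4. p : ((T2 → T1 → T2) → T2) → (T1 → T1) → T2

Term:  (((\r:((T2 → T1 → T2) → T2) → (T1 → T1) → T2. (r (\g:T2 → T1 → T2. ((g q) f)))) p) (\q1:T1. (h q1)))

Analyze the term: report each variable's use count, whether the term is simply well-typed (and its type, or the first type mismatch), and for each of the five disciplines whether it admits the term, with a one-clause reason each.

counts: q: 1×, f: 1×, h: 1×, p: 1×, r [bound]: 1×, g [bound]: 1×, q1 [bound]: 1×
left-to-right use order: r, g, q, f, p, h, q1
typing: well-typed — term : T2
ordered: ✗, no contiguous prefix/suffix split fits r, g, q, f, p, h, q1
linear: ✓, q, f, h, p, r, g, q1: one use apiece
affine: ✓, no duplicate uses among q, f, h, p, r, g, q1
relevant: ✓, at least one use each (q, f, h, p, r, g, q1)
unrestricted: ✓, type-checks (T2) and nothing is barred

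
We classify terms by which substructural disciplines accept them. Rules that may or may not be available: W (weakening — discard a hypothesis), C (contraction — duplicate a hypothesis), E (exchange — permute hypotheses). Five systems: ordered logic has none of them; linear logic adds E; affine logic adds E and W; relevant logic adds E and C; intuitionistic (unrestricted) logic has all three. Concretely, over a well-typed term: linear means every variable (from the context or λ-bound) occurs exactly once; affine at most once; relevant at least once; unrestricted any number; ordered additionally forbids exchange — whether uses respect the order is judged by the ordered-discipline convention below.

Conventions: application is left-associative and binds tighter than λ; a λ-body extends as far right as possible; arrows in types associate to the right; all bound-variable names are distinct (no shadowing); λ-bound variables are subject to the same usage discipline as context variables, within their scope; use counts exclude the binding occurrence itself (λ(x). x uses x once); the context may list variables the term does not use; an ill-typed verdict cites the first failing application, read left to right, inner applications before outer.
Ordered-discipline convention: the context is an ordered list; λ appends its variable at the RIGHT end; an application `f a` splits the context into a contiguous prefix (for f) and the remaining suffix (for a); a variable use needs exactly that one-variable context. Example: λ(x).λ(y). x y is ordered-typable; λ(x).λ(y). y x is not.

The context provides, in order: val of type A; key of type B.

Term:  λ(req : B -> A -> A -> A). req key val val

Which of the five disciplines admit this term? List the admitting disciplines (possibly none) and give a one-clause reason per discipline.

admitted by: relevant, unrestricted
counts: val ×2; key ×1; req [bound] ×1
use order (left to right): req, key, val, val
typing: the term checks, with type (B -> A -> A -> A) -> A
ordered: ✗ — uses contraction: val ×2
linear: ✗ — uses contraction: val ×2
affine: ✗ — uses contraction: val ×2
relevant: ✓ — at least one use each (val, key, req)
unrestricted: ✓ — typability at (B -> A -> A -> A) -> A is all that's needed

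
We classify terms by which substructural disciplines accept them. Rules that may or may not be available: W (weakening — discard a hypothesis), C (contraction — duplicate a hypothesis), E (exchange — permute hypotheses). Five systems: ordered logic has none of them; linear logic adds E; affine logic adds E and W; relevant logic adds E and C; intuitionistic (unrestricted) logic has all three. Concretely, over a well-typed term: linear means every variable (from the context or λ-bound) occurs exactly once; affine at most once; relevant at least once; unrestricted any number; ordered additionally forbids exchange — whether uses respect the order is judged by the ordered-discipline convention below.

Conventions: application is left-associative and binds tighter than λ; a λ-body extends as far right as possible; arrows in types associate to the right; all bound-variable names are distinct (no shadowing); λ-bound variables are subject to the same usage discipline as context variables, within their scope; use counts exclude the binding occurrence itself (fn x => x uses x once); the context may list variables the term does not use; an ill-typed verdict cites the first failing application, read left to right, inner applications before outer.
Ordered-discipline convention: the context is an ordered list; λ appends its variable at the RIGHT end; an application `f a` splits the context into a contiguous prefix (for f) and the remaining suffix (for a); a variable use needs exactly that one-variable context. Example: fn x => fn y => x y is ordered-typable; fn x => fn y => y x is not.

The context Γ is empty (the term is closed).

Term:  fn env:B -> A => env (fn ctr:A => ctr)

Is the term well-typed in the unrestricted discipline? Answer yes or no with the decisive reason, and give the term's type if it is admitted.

no — fails simple typing
counts: env (bound): 1; ctr (bound): 1
use order (left to right): env, ctr
typing: ill-typed: an argument A -> A mismatches the expected B
all disciplines: ordered ✗ | linear ✗ | affine ✗ | relevant ✗ | unrestricted ✗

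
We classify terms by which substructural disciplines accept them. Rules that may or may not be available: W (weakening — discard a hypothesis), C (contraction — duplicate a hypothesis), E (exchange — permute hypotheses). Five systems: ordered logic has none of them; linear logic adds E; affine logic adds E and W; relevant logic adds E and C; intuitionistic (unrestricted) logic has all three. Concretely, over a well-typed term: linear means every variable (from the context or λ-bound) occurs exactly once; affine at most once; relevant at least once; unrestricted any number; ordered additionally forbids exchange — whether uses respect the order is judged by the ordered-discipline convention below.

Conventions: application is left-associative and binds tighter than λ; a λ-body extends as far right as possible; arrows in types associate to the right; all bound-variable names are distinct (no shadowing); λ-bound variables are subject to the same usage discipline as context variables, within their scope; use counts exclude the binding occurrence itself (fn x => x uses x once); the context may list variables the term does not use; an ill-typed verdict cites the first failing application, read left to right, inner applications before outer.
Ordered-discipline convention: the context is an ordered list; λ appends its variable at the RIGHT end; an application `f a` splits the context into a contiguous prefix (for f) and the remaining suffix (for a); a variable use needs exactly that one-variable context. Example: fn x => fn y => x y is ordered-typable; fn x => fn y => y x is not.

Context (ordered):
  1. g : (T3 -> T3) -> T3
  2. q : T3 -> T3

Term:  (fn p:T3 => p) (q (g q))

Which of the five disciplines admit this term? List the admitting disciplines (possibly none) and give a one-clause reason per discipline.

admitting disciplines: relevant, unrestricted
counts: g ×1, q ×2, p (λ-bound) ×1
order of uses: p, q, g, q
typing: well-typed at T3
ordered ✗ (q ×2 used more than once (contraction))
linear ✗ (q ×2 used more than once (contraction))
affine ✗ (q ×2 used more than once (contraction))
relevant ✓ (g, q, p: all used, weakening unneeded)
unrestricted ✓ (well-typed at T3; no restrictions here)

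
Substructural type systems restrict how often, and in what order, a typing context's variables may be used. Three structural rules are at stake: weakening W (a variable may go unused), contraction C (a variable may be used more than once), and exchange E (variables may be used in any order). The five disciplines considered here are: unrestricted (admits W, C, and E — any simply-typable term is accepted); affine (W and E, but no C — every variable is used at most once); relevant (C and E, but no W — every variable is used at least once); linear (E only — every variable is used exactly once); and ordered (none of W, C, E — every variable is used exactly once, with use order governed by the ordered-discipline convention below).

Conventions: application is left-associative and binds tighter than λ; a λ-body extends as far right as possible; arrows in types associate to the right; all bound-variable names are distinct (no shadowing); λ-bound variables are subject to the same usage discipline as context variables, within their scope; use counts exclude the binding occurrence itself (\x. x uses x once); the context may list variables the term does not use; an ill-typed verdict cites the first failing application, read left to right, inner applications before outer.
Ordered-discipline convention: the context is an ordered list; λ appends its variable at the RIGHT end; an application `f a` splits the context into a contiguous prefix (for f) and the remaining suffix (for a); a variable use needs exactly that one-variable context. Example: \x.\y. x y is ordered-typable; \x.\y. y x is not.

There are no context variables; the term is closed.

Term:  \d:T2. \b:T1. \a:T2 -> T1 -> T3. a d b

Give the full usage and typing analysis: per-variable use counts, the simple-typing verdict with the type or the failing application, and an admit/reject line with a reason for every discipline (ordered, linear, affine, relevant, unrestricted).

counts: d (λ-bound) ×1, b (λ-bound) ×1, a (λ-bound) ×1
use order (left to right): a, d, b
typing: well-typed — term : T2 -> T1 -> (T2 -> T1 -> T3) -> T3
ordered ✗ (use order a, d, b needs exchange)
linear ✓ (single use per variable (d, b, a))
affine ✓ (d, b, a: no repeats, contraction unneeded)
relevant ✓ (at least one use each (d, b, a))
unrestricted ✓ (typability at T2 -> T1 -> (T2 -> T1 -> T3) -> T3 is all that's needed)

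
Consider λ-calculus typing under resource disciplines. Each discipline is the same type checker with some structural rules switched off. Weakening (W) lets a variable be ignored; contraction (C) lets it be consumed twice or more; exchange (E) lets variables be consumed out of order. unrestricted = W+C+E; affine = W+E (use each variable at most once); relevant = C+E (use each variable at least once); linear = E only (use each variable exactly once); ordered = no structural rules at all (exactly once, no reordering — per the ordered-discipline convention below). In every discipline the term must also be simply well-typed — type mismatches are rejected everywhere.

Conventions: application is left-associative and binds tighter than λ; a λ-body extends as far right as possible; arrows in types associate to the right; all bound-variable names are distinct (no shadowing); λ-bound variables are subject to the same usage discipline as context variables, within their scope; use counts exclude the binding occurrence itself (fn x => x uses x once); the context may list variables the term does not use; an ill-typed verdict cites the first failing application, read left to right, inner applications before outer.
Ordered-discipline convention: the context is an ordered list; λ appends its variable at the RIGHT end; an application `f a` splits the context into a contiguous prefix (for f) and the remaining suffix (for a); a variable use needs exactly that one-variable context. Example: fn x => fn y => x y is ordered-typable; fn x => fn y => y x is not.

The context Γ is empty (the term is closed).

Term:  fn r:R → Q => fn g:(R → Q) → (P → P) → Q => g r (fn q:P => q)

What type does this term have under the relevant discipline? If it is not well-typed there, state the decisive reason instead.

term : (R → Q) → ((R → Q) → (P → P) → Q) → Q
usage: r [bound] ×1; g [bound] ×1; q [bound] ×1
left-to-right use order: g, r, q
typing: ✓ — (R → Q) → ((R → Q) → (P → P) → Q) → Q
summary: ordered ✗ | linear ✓ | affine ✓ | relevant ✓ | unrestricted ✓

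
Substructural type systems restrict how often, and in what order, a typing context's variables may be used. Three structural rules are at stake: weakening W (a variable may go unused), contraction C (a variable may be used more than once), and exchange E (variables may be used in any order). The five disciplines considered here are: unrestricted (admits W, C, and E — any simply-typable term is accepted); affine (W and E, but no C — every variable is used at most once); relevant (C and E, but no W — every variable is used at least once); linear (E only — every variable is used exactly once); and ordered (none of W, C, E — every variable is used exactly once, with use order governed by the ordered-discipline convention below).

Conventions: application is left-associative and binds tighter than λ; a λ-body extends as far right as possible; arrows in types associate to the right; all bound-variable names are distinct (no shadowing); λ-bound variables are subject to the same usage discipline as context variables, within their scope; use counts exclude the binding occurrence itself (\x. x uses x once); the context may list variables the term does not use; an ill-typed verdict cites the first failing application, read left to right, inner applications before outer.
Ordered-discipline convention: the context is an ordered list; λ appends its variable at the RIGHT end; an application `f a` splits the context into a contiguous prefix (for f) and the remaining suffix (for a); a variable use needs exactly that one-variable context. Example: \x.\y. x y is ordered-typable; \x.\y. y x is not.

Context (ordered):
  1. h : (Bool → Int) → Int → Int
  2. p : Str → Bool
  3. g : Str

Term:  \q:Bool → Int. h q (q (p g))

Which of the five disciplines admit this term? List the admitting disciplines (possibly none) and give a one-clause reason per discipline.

admitted by: relevant, unrestricted
variable uses: h=1, p=1, g=1, q (bound)=2
use order (left to right): h, q, q, p, g
typing: ✓ — (Bool → Int) → Int
ordered ✗ (uses contraction: q ×2)
linear ✗ (uses contraction: q ×2)
affine ✗ (uses contraction: q ×2)
relevant ✓ (at least one use each (h, p, g, q))
unrestricted ✓ (well-typed at (Bool → Int) → Int; no restrictions here)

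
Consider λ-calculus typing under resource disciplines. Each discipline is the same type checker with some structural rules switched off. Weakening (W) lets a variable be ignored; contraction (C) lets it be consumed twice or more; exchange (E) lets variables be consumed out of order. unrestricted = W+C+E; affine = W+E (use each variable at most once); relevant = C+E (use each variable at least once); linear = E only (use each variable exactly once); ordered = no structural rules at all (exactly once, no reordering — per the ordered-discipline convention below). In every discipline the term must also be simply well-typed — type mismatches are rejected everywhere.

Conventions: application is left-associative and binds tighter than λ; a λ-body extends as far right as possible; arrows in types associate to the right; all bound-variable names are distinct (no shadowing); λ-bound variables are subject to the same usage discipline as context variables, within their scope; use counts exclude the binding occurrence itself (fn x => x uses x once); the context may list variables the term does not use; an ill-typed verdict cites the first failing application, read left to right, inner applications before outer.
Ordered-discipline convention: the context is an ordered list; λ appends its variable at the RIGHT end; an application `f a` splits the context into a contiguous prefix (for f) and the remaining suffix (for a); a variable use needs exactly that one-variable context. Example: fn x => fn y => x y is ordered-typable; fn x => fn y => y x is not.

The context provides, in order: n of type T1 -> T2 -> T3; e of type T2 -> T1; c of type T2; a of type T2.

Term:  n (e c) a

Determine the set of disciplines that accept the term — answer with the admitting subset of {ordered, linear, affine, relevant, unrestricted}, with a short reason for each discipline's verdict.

accepted by: ordered, linear, affine, relevant, unrestricted
use counts: n: 1×; e: 1×; c: 1×; a: 1×
left-to-right use order: n, e, c, a
typing: well-typed — term : T3
ordered ✓ (one use each (n, e, c, a); ordered split holds)
linear ✓ (single use per variable (n, e, c, a))
affine ✓ (none of n, e, c, a used more than once)
relevant ✓ (at least one use each (n, e, c, a))
unrestricted ✓ (type-checks (T3) and nothing is barred)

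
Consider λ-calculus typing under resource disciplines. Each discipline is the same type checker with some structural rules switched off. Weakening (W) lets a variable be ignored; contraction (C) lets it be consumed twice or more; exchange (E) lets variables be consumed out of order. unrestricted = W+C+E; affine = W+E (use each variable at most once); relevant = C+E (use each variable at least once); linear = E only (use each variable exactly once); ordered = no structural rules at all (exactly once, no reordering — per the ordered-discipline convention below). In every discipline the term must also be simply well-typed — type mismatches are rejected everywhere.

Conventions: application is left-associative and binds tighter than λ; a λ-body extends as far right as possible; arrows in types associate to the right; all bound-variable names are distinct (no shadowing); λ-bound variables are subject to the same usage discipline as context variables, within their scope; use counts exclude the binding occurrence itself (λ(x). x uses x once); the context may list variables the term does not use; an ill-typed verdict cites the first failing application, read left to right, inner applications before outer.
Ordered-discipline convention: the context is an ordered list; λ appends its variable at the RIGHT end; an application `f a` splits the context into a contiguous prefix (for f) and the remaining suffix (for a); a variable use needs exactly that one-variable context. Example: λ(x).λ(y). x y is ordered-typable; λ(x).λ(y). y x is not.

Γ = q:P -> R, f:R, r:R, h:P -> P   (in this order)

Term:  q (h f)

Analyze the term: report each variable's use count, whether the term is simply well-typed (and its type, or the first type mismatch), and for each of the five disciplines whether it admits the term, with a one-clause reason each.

counts: q: 1, f: 1, r: 0, h: 1
left-to-right use order: q, h, f
typing: ill-typed: argument of type R where P is required
ordered: ✗, a type mismatch blocks all five
linear: ✗, the type mismatch rejects it
affine: ✗, not simply typable
relevant: ✗, fails simple typing
unrestricted: ✗, a type mismatch blocks all five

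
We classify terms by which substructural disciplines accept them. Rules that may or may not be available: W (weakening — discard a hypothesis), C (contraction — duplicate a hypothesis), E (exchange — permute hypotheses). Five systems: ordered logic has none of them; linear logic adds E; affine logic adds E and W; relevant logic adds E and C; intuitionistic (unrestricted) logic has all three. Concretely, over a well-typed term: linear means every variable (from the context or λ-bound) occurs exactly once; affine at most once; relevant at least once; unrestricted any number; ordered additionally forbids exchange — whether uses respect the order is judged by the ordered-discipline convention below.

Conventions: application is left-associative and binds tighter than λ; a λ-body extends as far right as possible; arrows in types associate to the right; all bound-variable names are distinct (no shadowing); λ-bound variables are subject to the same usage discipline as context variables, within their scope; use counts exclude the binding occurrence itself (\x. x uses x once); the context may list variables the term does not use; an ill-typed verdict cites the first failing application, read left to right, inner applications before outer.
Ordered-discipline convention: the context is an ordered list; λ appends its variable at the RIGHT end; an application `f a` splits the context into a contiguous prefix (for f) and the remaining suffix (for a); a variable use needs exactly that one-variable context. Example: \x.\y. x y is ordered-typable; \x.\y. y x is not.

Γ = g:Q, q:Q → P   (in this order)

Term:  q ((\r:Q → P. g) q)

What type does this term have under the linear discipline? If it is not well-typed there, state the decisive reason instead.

not well-typed under linear — repeated use of q ×2; needs weakening: r unused
use counts: g ×1, q ×2, r (λ-bound) ×0
order of uses: q, g, q
typing: well-typed at P
per-discipline verdicts: ordered ✗ · linear ✗ · affine ✗ · relevant ✗ · unrestricted ✓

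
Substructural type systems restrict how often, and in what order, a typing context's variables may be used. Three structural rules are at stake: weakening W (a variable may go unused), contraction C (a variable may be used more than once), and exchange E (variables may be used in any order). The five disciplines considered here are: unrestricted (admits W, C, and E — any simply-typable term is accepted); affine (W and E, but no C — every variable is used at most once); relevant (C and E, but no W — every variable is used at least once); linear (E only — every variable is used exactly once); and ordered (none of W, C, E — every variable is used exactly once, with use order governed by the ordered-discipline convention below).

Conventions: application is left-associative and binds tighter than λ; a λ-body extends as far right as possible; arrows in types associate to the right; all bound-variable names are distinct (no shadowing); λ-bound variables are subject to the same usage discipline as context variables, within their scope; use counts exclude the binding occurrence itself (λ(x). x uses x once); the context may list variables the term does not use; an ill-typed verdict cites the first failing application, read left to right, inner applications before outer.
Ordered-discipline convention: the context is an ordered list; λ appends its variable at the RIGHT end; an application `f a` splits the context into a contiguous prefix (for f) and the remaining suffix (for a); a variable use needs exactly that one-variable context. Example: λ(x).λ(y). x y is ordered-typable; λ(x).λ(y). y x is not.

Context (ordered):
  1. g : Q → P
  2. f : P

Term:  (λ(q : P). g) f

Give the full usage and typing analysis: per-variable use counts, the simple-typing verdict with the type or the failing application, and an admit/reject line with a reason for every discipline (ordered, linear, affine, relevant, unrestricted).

use counts: g: 1; f: 1; q (bound): 0
use order (left to right): g, f
typing: well-typed at Q → P
ordered: ✗, needs weakening: q unused
linear: ✗, needs weakening: q unused
affine: ✓, at most one use each (g, f, q)
relevant: ✗, needs weakening: q unused
unrestricted: ✓, type-checks (Q → P) and nothing is barred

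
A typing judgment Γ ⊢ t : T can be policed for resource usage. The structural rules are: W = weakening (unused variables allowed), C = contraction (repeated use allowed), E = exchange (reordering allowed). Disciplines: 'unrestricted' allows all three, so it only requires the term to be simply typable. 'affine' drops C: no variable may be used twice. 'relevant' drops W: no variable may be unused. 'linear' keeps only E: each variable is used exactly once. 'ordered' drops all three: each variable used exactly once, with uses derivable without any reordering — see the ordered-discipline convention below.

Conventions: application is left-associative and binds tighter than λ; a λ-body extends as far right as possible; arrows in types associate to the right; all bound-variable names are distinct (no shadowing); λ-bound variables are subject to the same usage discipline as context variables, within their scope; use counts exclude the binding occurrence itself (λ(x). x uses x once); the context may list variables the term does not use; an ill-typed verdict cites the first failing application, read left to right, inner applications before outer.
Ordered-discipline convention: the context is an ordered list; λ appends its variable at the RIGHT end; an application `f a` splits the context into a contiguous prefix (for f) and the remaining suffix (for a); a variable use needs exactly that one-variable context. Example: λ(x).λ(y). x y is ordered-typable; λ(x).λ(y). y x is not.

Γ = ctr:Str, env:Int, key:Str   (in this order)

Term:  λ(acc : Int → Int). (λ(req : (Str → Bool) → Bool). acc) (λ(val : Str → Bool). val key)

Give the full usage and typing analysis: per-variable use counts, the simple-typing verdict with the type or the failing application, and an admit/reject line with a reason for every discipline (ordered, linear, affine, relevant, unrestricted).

usage: ctr=0; env=0; key=1; acc [bound]=1; req [bound]=0; val [bound]=1
uses in reading order: acc, val, key
typing: well-typed — term : (Int → Int) → Int → Int
ordered ✗ (ctr, env, req never used (weakening))
linear ✗ (ctr, env, req never used (weakening))
affine ✓ (at most one use each (ctr, env, key, acc, req, val))
relevant ✗ (ctr, env, req never used (weakening))
unrestricted ✓ (typability at (Int → Int) → Int → Int is all that's needed)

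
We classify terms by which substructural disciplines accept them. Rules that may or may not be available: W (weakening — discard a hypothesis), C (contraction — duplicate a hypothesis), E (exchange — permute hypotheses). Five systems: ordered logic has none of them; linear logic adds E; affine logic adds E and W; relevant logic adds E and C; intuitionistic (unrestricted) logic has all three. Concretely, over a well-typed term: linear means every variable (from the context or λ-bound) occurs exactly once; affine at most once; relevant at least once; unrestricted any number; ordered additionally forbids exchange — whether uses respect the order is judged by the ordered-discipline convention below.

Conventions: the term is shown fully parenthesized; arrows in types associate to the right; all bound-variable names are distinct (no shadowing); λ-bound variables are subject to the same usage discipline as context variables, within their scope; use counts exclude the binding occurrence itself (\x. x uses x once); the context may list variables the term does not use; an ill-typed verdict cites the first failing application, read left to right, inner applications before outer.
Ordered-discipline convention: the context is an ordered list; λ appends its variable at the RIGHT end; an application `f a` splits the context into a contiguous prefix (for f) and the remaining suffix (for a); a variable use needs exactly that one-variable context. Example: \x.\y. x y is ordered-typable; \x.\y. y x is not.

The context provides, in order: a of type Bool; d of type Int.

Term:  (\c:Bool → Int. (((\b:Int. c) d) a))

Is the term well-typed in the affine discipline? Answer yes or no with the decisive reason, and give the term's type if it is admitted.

yes — a, d, c, b: no repeats, contraction unneeded; term : (Bool → Int) → Int
use counts: a: 1×; d: 1×; c (λ-bound): 1×; b (λ-bound): 0×
order of uses: c, d, a
typing: well-typed — term : (Bool → Int) → Int
summary: ordered ✗ | linear ✗ | affine ✓ | relevant ✗ | unrestricted ✓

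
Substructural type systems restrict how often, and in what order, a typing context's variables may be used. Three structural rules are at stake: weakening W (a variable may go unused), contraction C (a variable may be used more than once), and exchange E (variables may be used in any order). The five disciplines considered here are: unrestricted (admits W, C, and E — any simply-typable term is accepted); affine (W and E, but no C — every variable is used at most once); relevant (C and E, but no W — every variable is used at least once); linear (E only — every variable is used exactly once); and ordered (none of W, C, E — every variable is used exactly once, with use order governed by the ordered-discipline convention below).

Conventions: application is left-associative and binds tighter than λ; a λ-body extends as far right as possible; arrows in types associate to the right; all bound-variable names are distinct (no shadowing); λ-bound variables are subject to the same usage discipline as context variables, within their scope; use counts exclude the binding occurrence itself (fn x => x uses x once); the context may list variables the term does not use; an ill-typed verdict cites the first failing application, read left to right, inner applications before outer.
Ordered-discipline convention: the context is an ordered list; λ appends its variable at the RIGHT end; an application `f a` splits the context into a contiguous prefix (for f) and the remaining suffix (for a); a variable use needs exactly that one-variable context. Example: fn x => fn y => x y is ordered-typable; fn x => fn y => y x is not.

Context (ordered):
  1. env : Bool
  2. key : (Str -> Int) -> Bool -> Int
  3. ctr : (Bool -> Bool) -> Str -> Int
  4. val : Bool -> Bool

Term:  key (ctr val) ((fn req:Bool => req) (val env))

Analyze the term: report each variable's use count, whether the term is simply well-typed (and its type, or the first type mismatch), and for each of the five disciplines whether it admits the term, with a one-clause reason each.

usage: env=1; key=1; ctr=1; val=2; req (λ-bound)=1
use order (left to right): key, ctr, val, req, val, env
typing: ✓ — Int
ordered: ✗, val ×2 used more than once (contraction)
linear: ✗, val ×2 used more than once (contraction)
affine: ✗, val ×2 used more than once (contraction)
relevant: ✓, every one of env, key, ctr, val, req appears
unrestricted: ✓, simply typable at Int; W, C, E all held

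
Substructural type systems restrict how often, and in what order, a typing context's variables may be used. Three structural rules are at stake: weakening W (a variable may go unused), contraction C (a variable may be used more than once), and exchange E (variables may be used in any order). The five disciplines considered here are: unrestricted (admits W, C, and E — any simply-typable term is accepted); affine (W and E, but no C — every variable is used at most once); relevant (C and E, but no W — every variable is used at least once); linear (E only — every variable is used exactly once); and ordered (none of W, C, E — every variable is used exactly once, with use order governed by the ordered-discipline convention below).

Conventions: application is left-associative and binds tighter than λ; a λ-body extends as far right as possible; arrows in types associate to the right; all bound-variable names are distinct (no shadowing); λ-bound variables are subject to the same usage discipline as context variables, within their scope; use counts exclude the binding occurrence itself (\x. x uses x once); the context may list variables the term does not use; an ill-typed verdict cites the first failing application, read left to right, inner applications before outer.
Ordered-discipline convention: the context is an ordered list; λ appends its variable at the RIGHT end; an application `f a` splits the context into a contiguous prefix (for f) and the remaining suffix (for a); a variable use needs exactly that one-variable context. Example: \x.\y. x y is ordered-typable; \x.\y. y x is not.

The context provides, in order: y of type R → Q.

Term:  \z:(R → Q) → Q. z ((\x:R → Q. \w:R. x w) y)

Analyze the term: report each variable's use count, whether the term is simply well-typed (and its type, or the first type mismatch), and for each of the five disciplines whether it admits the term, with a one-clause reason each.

usage: y: 1×; z (λ-bound): 1×; x (λ-bound): 1×; w (λ-bound): 1×
use order (left to right): z, x, w, y
typing: well-typed — term : ((R → Q) → Q) → Q
ordered: ✗, no ordered split (uses run z, x, w, y)
linear: ✓, exactly-once usage across y, z, x, w
affine: ✓, none of y, z, x, w used more than once
relevant: ✓, every one of y, z, x, w appears
unrestricted: ✓, simply typable at ((R → Q) → Q) → Q; W, C, E all held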